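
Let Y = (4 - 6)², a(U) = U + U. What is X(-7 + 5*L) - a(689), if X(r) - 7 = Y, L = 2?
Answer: -1367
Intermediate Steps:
a(U) = 2*U
Y = 4 (Y = (-2)² = 4)
X(r) = 11 (X(r) = 7 + 4 = 11)
X(-7 + 5*L) - a(689) = 11 - 2*689 = 11 - 1*1378 = 11 - 1378 = -1367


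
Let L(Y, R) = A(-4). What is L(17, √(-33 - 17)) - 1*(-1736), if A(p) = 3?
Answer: 1739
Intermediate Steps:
L(Y, R) = 3
L(17, √(-33 - 17)) - 1*(-1736) = 3 - 1*(-1736) = 3 + 1736 = 1739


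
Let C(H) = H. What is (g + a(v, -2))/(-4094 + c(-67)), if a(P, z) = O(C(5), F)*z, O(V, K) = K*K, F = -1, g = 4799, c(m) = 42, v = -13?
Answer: -4797/4052 ≈ -1.1839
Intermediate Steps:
O(V, K) = K²
a(P, z) = z (a(P, z) = (-1)²*z = 1*z = z)
(g + a(v, -2))/(-4094 + c(-67)) = (4799 - 2)/(-4094 + 42) = 4797/(-4052) = 4797*(-1/4052) = -4797/4052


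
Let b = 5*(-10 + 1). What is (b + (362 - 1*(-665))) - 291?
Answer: 691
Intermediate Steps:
b = -45 (b = 5*(-9) = -45)
(b + (362 - 1*(-665))) - 291 = (-45 + (362 - 1*(-665))) - 291 = (-45 + (362 + 665)) - 291 = (-45 + 1027) - 291 = 982 - 291 = 691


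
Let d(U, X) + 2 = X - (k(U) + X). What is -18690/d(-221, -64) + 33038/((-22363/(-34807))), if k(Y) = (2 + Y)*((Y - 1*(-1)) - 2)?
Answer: 508283320049/9884446 ≈ 51423.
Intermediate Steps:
k(Y) = (-1 + Y)*(2 + Y) (k(Y) = (2 + Y)*((Y + 1) - 2) = (2 + Y)*((1 + Y) - 2) = (2 + Y)*(-1 + Y) = (-1 + Y)*(2 + Y))
d(U, X) = -U - U² (d(U, X) = -2 + (X - ((-2 + U + U²) + X)) = -2 + (X - (-2 + U + X + U²)) = -2 + (X + (2 - U - X - U²)) = -2 + (2 - U - U²) = -U - U²)
-18690/d(-221, -64) + 33038/((-22363/(-34807))) = -18690*(-1/(221*(-1 - 1*(-221)))) + 33038/((-22363/(-34807))) = -18690*(-1/(221*(-1 + 221))) + 33038/((-22363*(-1/34807))) = -18690/((-221*220)) + 33038/(22363/34807) = -18690/(-48620) + 33038*(34807/22363) = -18690*(-1/48620) + 1149953666/22363 = 1869/4862 + 1149953666/22363 = 508283320049/9884446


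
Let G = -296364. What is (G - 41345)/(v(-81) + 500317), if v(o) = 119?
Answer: -337709/500436 ≈ -0.67483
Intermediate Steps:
(G - 41345)/(v(-81) + 500317) = (-296364 - 41345)/(119 + 500317) = -337709/500436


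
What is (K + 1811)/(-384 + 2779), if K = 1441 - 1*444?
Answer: 2808/2395 ≈ 1.1724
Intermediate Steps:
K = 997 (K = 1441 - 444 = 997)
(K + 1811)/(-384 + 2779) = (997 + 1811)/(-384 + 2779) = 2808/2395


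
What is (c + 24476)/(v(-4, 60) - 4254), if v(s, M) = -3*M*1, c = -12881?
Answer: -3865/1478 ≈ -2.6150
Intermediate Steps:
v(s, M) = -3*M
(c + 24476)/(v(-4, 60) - 4254) = (-12881 + 24476)/(-3*60 - 4254) = 11595/(-180 - 4254) = 11595/(-4434) = 11595*(-1/4434) = -3865/1478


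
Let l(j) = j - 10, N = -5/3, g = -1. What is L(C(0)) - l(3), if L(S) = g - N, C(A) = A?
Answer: 23/3 ≈ 7.6667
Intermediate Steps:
N = -5/3 (N = -5*⅓ = -5/3 ≈ -1.6667)
L(S) = ⅔ (L(S) = -1 - 1*(-5/3) = -1 + 5/3 = ⅔)
l(j) = -10 + j
L(C(0)) - l(3) = ⅔ - (-10 + 3) = ⅔ - 1*(-7) = ⅔ + 7 = 23/3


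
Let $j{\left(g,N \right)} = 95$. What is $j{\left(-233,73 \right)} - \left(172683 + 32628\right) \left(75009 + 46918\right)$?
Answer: $-25032954202$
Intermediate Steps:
$j{\left(-233,73 \right)} - \left(172683 + 32628\right) \left(75009 + 46918\right) = 95 - \left(172683 + 32628\right) \left(75009 + 46918\right) = 95 - 205311 \cdot 121927 = 95 - 25032954297 = -25032954202$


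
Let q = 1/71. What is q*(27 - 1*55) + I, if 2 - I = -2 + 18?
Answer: -1022/71 ≈ -14.394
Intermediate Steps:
q = 1/71 ≈ 0.014085
I = -14 (I = 2 - (-2 + 18) = 2 - 1*16 = 2 - 16 = -14)
q*(27 - 1*55) + I = (27 - 1*55)/71 - 14 = (27 - 55)/71 - 14 = (1/71)*(-28) - 14 = -28/71 - 14 = -1022/71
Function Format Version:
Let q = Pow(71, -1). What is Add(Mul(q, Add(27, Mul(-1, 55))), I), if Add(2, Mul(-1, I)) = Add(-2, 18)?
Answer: Rational(-1022, 71) ≈ -14.394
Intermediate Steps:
q = Rational(1, 71) ≈ 0.014085
I = -14 (I = Add(2, Mul(-1, Add(-2, 18))) = Add(2, Mul(-1, 16)) = Add(2, -16) = -14)
Add(Mul(q, Add(27, Mul(-1, 55))), I) = Add(Mul(Rational(1, 71), Add(27, Mul(-1, 55))), -14) = Add(Mul(Rational(1, 71), Add(27, -55)), -14) = Add(Mul(Rational(1, 71), -28), -14) = Add(Rational(-28, 71), -14) = Rational(-1022, 71)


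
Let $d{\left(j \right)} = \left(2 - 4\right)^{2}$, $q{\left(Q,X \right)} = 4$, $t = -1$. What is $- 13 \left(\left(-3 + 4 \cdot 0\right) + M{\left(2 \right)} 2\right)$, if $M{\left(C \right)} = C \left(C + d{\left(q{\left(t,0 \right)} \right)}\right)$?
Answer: $-273$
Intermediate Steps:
$d{\left(j \right)} = 4$ ($d{\left(j \right)} = \left(-2\right)^{2} = 4$)
$M{\left(C \right)} = C \left(4 + C\right)$ ($M{\left(C \right)} = C \left(C + 4\right) = C \left(4 + C\right)$)
$- 13 \left(\left(-3 + 4 \cdot 0\right) + M{\left(2 \right)} 2\right) = - 13 \left(\left(-3 + 4 \cdot 0\right) + 2 \left(4 + 2\right) 2\right) = - 13 \left(\left(-3 + 0\right) + 2 \cdot 6 \cdot 2\right) = - 13 \left(-3 + 12 \cdot 2\right) = - 13 \left(-3 + 24\right) = \left(-13\right) 21 = -273$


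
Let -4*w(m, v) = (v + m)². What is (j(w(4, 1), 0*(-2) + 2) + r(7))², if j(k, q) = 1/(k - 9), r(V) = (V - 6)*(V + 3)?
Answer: 367236/3721 ≈ 98.693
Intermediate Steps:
w(m, v) = -(m + v)²/4 (w(m, v) = -(v + m)²/4 = -(m + v)²/4)
r(V) = (-6 + V)*(3 + V)
j(k, q) = 1/(-9 + k)
(j(w(4, 1), 0*(-2) + 2) + r(7))² = (1/(-9 - (4 + 1)²/4) + (-18 + 7² - 3*7))² = (1/(-9 - ¼*5²) + (-18 + 49 - 21))² = (1/(-9 - ¼*25) + 10)² = (1/(-9 - 25/4) + 10)² = (1/(-61/4) + 10)² = (-4/61 + 10)² = (606/61)² = 367236/3721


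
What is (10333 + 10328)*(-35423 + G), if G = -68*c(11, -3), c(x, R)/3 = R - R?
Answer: -731874603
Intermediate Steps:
c(x, R) = 0 (c(x, R) = 3*(R - R) = 3*0 = 0)
G = 0 (G = -68*0 = 0)
(10333 + 10328)*(-35423 + G) = (10333 + 10328)*(-35423 + 0) = 20661*(-35423) = -731874603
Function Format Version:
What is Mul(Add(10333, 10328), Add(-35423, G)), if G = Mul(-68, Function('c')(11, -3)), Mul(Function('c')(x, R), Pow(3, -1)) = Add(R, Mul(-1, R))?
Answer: -731874603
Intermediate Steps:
Function('c')(x, R) = 0 (Function('c')(x, R) = Mul(3, Add(R, Mul(-1, R))) = Mul(3, 0) = 0)
G = 0 (G = Mul(-68, 0) = 0)
Mul(Add(10333, 10328), Add(-35423, G)) = Mul(Add(10333, 10328), Add(-35423, 0)) = Mul(20661, -35423) = -731874603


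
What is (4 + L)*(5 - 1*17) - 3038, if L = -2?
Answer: -3062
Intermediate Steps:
(4 + L)*(5 - 1*17) - 3038 = (4 - 2)*(5 - 1*17) - 3038 = 2*(5 - 17) - 3038 = 2*(-12) - 3038 = -24 - 3038 = -3062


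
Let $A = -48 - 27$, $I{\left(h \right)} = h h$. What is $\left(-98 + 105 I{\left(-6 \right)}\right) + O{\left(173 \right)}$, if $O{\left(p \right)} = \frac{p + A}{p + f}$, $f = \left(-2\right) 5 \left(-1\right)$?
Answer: $\frac{673904}{183} \approx 3682.5$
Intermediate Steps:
$I{\left(h \right)} = h^{2}$
$A = -75$ ($A = -48 - 27 = -75$)
$f = 10$ ($f = \left(-10\right) \left(-1\right) = 10$)
$O{\left(p \right)} = \frac{-75 + p}{10 + p}$ ($O{\left(p \right)} = \frac{p - 75}{p + 10} = \frac{-75 + p}{10 + p}$)
$\left(-98 + 105 I{\left(-6 \right)}\right) + O{\left(173 \right)} = \left(-98 + 105 \left(-6\right)^{2}\right) + \frac{-75 + 173}{10 + 173} = \left(-98 + 105 \cdot 36\right) + \frac{1}{183} \cdot 98 = \left(-98 + 3780\right) + \frac{1}{183} \cdot 98 = 3682 + \frac{98}{183} = \frac{673904}{183}$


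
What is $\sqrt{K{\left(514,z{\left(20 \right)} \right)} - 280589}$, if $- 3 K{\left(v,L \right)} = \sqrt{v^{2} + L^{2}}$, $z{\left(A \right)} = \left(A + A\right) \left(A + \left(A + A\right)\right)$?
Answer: $\frac{\sqrt{-2525301 - 6 \sqrt{1506049}}}{3} \approx 530.48 i$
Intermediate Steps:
$z{\left(A \right)} = 6 A^{2}$ ($z{\left(A \right)} = 2 A \left(A + 2 A\right) = 2 A 3 A = 6 A^{2}$)
$K{\left(v,L \right)} = - \frac{\sqrt{L^{2} + v^{2}}}{3}$ ($K{\left(v,L \right)} = - \frac{\sqrt{v^{2} + L^{2}}}{3} = - \frac{\sqrt{L^{2} + v^{2}}}{3}$)
$\sqrt{K{\left(514,z{\left(20 \right)} \right)} - 280589} = \sqrt{- \frac{\sqrt{\left(6 \cdot 20^{2}\right)^{2} + 514^{2}}}{3} - 280589} = \sqrt{- \frac{\sqrt{\left(6 \cdot 400\right)^{2} + 264196}}{3} - 280589} = \sqrt{- \frac{\sqrt{2400^{2} + 264196}}{3} - 280589} = \sqrt{- \frac{\sqrt{5760000 + 264196}}{3} - 280589} = \sqrt{- \frac{\sqrt{6024196}}{3} - 280589} = \sqrt{- \frac{2 \sqrt{1506049}}{3} - 280589} = \sqrt{-280589 - \frac{2 \sqrt{1506049}}{3}}$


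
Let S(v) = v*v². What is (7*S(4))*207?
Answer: 92736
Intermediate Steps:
S(v) = v³
(7*S(4))*207 = (7*4³)*207 = (7*64)*207 = 448*207 = 92736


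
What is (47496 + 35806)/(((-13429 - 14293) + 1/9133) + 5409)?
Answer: -380398583/101892314 ≈ -3.7333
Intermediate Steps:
(47496 + 35806)/(((-13429 - 14293) + 1/9133) + 5409) = 83302/((-27722 + 1/9133) + 5409) = 83302/(-253185025/9133 + 5409) = 83302/(-203784628/9133) = 83302*(-9133/203784628) = -380398583/101892314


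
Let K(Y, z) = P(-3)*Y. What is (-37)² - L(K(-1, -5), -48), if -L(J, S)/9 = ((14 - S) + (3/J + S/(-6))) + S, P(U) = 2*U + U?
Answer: 1570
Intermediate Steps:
P(U) = 3*U
K(Y, z) = -9*Y (K(Y, z) = (3*(-3))*Y = -9*Y)
L(J, S) = -126 - 27/J + 3*S/2 (L(J, S) = -9*(((14 - S) + (3/J + S/(-6))) + S) = -9*(((14 - S) + (3/J + S*(-⅙))) + S) = -9*(((14 - S) + (3/J - S/6)) + S) = -9*((14 + 3/J - 7*S/6) + S) = -9*(14 + 3/J - S/6) = -126 - 27/J + 3*S/2)
(-37)² - L(K(-1, -5), -48) = (-37)² - (-126 - 27/((-9*(-1))) + (3/2)*(-48)) = 1369 - (-126 - 27/9 - 72) = 1369 - (-126 - 27*⅑ - 72) = 1369 - (-126 - 3 - 72) = 1369 - 1*(-201) = 1369 + 201 = 1570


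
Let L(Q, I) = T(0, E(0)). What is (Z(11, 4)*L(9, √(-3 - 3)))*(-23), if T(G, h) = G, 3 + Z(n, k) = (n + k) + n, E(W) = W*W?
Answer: 0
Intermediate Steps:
E(W) = W²
Z(n, k) = -3 + k + 2*n (Z(n, k) = -3 + ((n + k) + n) = -3 + ((k + n) + n) = -3 + (k + 2*n) = -3 + k + 2*n)
L(Q, I) = 0
(Z(11, 4)*L(9, √(-3 - 3)))*(-23) = ((-3 + 4 + 2*11)*0)*(-23) = ((-3 + 4 + 22)*0)*(-23) = (23*0)*(-23) = 0*(-23) = 0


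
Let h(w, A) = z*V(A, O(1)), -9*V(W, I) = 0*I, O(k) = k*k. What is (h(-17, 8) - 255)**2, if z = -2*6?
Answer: 65025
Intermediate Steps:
O(k) = k**2
V(W, I) = 0 (V(W, I) = -0*I = -1/9*0 = 0)
z = -12
h(w, A) = 0 (h(w, A) = -12*0 = 0)
(h(-17, 8) - 255)**2 = (0 - 255)**2 = (-255)**2 = 65025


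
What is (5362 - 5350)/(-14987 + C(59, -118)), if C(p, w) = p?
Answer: -1/1244 ≈ -0.00080386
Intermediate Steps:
(5362 - 5350)/(-14987 + C(59, -118)) = (5362 - 5350)/(-14987 + 59) = 12/(-14928) = 12*(-1/14928) = -1/1244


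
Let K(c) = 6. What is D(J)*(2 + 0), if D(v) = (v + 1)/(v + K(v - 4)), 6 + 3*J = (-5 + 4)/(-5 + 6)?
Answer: -8/11 ≈ -0.72727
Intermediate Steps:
J = -7/3 (J = -2 + ((-5 + 4)/(-5 + 6))/3 = -2 + (-1/1)/3 = -2 + (-1*1)/3 = -2 + (1/3)*(-1) = -2 - 1/3 = -7/3 ≈ -2.3333)
D(v) = (1 + v)/(6 + v) (D(v) = (v + 1)/(v + 6) = (1 + v)/(6 + v))
D(J)*(2 + 0) = ((1 - 7/3)/(6 - 7/3))*(2 + 0) = (-4/3/(11/3))*2 = ((3/11)*(-4/3))*2 = -4/11*2 = -8/11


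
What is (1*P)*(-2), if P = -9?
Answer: 18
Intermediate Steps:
(1*P)*(-2) = (1*(-9))*(-2) = -9*(-2) = 18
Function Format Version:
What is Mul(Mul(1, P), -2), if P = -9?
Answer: 18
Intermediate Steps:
Mul(Mul(1, P), -2) = Mul(Mul(1, -9), -2) = Mul(-9, -2) = 18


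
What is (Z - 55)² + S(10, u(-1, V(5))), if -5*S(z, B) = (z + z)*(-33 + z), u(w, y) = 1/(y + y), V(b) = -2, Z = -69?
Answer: 15468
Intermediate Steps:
u(w, y) = 1/(2*y)
S(z, B) = -2*z*(-33 + z)/5 (S(z, B) = -(z + z)*(-33 + z)/5 = -2*z*(-33 + z)/5)
(Z - 55)² + S(10, u(-1, V(5))) = (-69 - 55)² + (⅖)*10*(33 - 1*10) = (-124)² + (⅖)*10*(33 - 10) = 15376 + (⅖)*10*23 = 15376 + 92 = 15468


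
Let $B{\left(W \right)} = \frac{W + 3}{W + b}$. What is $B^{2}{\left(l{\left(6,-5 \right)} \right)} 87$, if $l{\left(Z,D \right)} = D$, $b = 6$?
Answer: $348$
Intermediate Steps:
$B{\left(W \right)} = \frac{3 + W}{6 + W}$ ($B{\left(W \right)} = \frac{W + 3}{W + 6} = \frac{3 + W}{6 + W}$)
$B^{2}{\left(l{\left(6,-5 \right)} \right)} 87 = \left(\frac{3 - 5}{6 - 5}\right)^{2} \cdot 87 = \left(1^{-1} \left(-2\right)\right)^{2} \cdot 87 = \left(1 \left(-2\right)\right)^{2} \cdot 87 = \left(-2\right)^{2} \cdot 87 = 4 \cdot 87 = 348$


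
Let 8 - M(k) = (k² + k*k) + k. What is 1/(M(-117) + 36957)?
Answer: 1/9704 ≈ 0.00010305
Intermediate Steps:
M(k) = 8 - k - 2*k² (M(k) = 8 - ((k² + k*k) + k) = 8 - ((k² + k²) + k) = 8 - (2*k² + k) = 8 - (k + 2*k²) = 8 + (-k - 2*k²) = 8 - k - 2*k²)
1/(M(-117) + 36957) = 1/((8 - 1*(-117) - 2*(-117)²) + 36957) = 1/((8 + 117 - 2*13689) + 36957) = 1/((8 + 117 - 27378) + 36957) = 1/(-27253 + 36957) = 1/9704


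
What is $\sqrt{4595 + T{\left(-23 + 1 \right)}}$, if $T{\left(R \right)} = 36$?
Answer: $\sqrt{4631} \approx 68.051$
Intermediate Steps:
$\sqrt{4595 + T{\left(-23 + 1 \right)}} = \sqrt{4595 + 36} = \sqrt{4631}$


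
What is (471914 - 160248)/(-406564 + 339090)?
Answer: -155833/33737 ≈ -4.6190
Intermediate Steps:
(471914 - 160248)/(-406564 + 339090) = 311666/(-67474) = 311666*(-1/67474) = -155833/33737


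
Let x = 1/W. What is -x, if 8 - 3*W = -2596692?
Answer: -3/2596700 ≈ -1.1553e-6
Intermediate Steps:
W = 2596700/3 (W = 8/3 - ⅓*(-2596692) = 8/3 + 865564 = 2596700/3 ≈ 8.6557e+5)
x = 3/2596700 (x = 1/(2596700/3) = 3/2596700 ≈ 1.1553e-6)
-x = -1*3/2596700 = -3/2596700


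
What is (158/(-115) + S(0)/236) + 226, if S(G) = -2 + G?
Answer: 3048061/13570 ≈ 224.62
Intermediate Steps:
(158/(-115) + S(0)/236) + 226 = (158/(-115) + (-2 + 0)/236) + 226 = (158*(-1/115) - 2*1/236) + 226 = (-158/115 - 1/118) + 226 = -18759/13570 + 226 = 3048061/13570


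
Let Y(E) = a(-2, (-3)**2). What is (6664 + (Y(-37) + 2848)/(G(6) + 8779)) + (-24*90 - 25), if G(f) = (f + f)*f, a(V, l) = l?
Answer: 39646486/8851 ≈ 4479.3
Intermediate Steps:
Y(E) = 9 (Y(E) = (-3)**2 = 9)
G(f) = 2*f**2 (G(f) = (2*f)*f = 2*f**2)
(6664 + (Y(-37) + 2848)/(G(6) + 8779)) + (-24*90 - 25) = (6664 + (9 + 2848)/(2*6**2 + 8779)) + (-24*90 - 25) = (6664 + 2857/(2*36 + 8779)) + (-2160 - 25) = (6664 + 2857/(72 + 8779)) - 2185 = (6664 + 2857/8851) - 2185 = 58985921/8851 - 2185 = 39646486/8851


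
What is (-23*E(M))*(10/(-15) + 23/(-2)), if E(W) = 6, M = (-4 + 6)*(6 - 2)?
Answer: 1679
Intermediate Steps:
M = 8 (M = 2*4 = 8)
(-23*E(M))*(10/(-15) + 23/(-2)) = (-23*6)*(10/(-15) + 23/(-2)) = -138*(10*(-1/15) + 23*(-1/2)) = -138*(-2/3 - 23/2) = -138*(-73/6) = 1679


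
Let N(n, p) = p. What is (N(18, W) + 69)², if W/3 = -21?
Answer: 36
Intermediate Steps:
W = -63 (W = 3*(-21) = -63)
(N(18, W) + 69)² = (-63 + 69)² = 6² = 36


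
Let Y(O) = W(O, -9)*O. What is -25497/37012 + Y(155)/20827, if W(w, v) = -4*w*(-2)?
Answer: 6582680381/770848924 ≈ 8.5395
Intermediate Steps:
W(w, v) = 8*w
Y(O) = 8*O² (Y(O) = (8*O)*O = 8*O²)
-25497/37012 + Y(155)/20827 = -25497/37012 + (8*155²)/20827 = -25497*1/37012 + (8*24025)*(1/20827) = -25497/37012 + 192200*(1/20827) = -25497/37012 + 192200/20827 = 6582680381/770848924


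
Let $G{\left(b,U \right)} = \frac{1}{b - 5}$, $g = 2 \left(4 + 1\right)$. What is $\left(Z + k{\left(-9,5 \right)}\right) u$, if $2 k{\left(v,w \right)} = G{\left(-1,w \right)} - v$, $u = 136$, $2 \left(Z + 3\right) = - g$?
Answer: $- \frac{1462}{3} \approx -487.33$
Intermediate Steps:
$g = 10$ ($g = 2 \cdot 5 = 10$)
$Z = -8$ ($Z = -3 + \frac{\left(-1\right) 10}{2} = -3 + \frac{1}{2} \left(-10\right) = -3 - 5 = -8$)
$G{\left(b,U \right)} = \frac{1}{-5 + b}$
$k{\left(v,w \right)} = - \frac{1}{12} - \frac{v}{2}$ ($k{\left(v,w \right)} = \frac{\frac{1}{-5 - 1} - v}{2} = \frac{\frac{1}{-6} - v}{2} = \frac{- \frac{1}{6} - v}{2} = - \frac{1}{12} - \frac{v}{2}$)
$\left(Z + k{\left(-9,5 \right)}\right) u = \left(-8 - - \frac{53}{12}\right) 136 = \left(-8 + \left(- \frac{1}{12} + \frac{9}{2}\right)\right) 136 = \left(-8 + \frac{53}{12}\right) 136 = \left(- \frac{43}{12}\right) 136 = - \frac{1462}{3}$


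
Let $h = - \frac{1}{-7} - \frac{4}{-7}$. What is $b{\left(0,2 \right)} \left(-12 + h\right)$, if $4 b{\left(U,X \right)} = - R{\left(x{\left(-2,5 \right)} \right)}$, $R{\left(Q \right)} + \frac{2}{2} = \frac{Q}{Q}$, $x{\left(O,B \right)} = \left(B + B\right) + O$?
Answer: $0$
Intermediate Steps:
$x{\left(O,B \right)} = O + 2 B$ ($x{\left(O,B \right)} = 2 B + O = O + 2 B$)
$h = \frac{5}{7}$ ($h = \left(-1\right) \left(- \frac{1}{7}\right) - - \frac{4}{7} = \frac{1}{7} + \frac{4}{7} = \frac{5}{7} \approx 0.71429$)
$R{\left(Q \right)} = 0$ ($R{\left(Q \right)} = -1 + \frac{Q}{Q} = -1 + 1 = 0$)
$b{\left(U,X \right)} = 0$ ($b{\left(U,X \right)} = \frac{\left(-1\right) 0}{4} = \frac{1}{4} \cdot 0 = 0$)
$b{\left(0,2 \right)} \left(-12 + h\right) = 0 \left(-12 + \frac{5}{7}\right) = 0 \left(- \frac{79}{7}\right) = 0$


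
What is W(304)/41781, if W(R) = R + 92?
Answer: 132/13927 ≈ 0.0094780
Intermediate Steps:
W(R) = 92 + R
W(304)/41781 = (92 + 304)/41781 = 396*(1/41781) = 132/13927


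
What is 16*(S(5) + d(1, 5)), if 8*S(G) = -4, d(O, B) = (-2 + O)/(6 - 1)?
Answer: -56/5 ≈ -11.200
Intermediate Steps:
d(O, B) = -⅖ + O/5 (d(O, B) = (-2 + O)/5 = (-2 + O)*(⅕) = -⅖ + O/5)
S(G) = -½ (S(G) = (⅛)*(-4) = -½)
16*(S(5) + d(1, 5)) = 16*(-½ + (-⅖ + (⅕)*1)) = 16*(-½ + (-⅖ + ⅕)) = 16*(-½ - ⅕) = 16*(-7/10) = -56/5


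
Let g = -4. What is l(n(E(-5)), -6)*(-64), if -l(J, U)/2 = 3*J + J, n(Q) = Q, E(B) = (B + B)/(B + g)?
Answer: 5120/9 ≈ 568.89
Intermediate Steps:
E(B) = 2*B/(-4 + B) (E(B) = (B + B)/(B - 4) = (2*B)/(-4 + B) = 2*B/(-4 + B))
l(J, U) = -8*J (l(J, U) = -2*(3*J + J) = -8*J)
l(n(E(-5)), -6)*(-64) = -16*(-5)/(-4 - 5)*(-64) = -16*(-5)/(-9)*(-64) = -16*(-5)*(-1)/9*(-64) = -8*10/9*(-64) = -80/9*(-64) = 5120/9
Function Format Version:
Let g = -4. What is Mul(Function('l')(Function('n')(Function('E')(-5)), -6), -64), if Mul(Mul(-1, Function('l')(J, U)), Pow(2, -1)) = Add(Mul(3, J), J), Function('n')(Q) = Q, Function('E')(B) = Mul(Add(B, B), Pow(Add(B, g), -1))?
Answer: Rational(5120, 9) ≈ 568.89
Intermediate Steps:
Function('E')(B) = Mul(2, B, Pow(Add(-4, B), -1)) (Function('E')(B) = Mul(Add(B, B), Pow(Add(B, -4), -1)) = Mul(Mul(2, B), Pow(Add(-4, B), -1)) = Mul(2, B, Pow(Add(-4, B), -1)))
Function('l')(J, U) = Mul(-8, J) (Function('l')(J, U) = Mul(-2, Add(Mul(3, J), J)) = Mul(-2, Mul(4, J)) = Mul(-8, J))
Mul(Function('l')(Function('n')(Function('E')(-5)), -6), -64) = Mul(Mul(-8, Mul(2, -5, Pow(Add(-4, -5), -1))), -64) = Mul(Mul(-8, Mul(2, -5, Pow(-9, -1))), -64) = Mul(Mul(-8, Mul(2, -5, Rational(-1, 9))), -64) = Mul(Mul(-8, Rational(10, 9)), -64) = Mul(Rational(-80, 9), -64) = Rational(5120, 9)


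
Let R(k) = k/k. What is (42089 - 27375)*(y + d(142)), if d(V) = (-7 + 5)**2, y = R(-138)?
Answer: 73570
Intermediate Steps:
R(k) = 1
y = 1
d(V) = 4 (d(V) = (-2)**2 = 4)
(42089 - 27375)*(y + d(142)) = (42089 - 27375)*(1 + 4) = 14714*5 = 73570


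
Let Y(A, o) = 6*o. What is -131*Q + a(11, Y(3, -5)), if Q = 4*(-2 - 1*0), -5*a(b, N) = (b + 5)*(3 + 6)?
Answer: 5096/5 ≈ 1019.2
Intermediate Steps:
a(b, N) = -9 - 9*b/5 (a(b, N) = -(b + 5)*(3 + 6)/5 = -(5 + b)*9/5 = -(45 + 9*b)/5 = -9 - 9*b/5)
Q = -8 (Q = 4*(-2 + 0) = 4*(-2) = -8)
-131*Q + a(11, Y(3, -5)) = -131*(-8) + (-9 - 9/5*11) = 1048 + (-9 - 99/5) = 1048 - 144/5 = 5096/5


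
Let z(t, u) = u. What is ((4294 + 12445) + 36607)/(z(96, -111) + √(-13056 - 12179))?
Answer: -2960703/18778 - 186711*I*√515/18778 ≈ -157.67 - 225.64*I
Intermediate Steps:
((4294 + 12445) + 36607)/(z(96, -111) + √(-13056 - 12179)) = ((4294 + 12445) + 36607)/(-111 + √(-13056 - 12179)) = (16739 + 36607)/(-111 + √(-25235)) = 53346/(-111 + 7*I*√515)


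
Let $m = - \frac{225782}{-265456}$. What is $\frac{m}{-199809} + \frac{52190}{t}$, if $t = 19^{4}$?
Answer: $\frac{1384077080736869}{3456145363673592} \approx 0.40047$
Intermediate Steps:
$t = 130321$
$m = \frac{112891}{132728}$ ($m = \left(-225782\right) \left(- \frac{1}{265456}\right) = \frac{112891}{132728} \approx 0.85054$)
$\frac{m}{-199809} + \frac{52190}{t} = \frac{112891}{132728 \left(-199809\right)} + \frac{52190}{130321} = \frac{112891}{132728} \left(- \frac{1}{199809}\right) + 52190 \cdot \frac{1}{130321} = - \frac{112891}{26520248952} + \frac{52190}{130321} = \frac{1384077080736869}{3456145363673592}$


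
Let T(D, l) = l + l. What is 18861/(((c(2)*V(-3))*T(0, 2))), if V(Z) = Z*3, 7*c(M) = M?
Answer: -44009/24 ≈ -1833.7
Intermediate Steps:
c(M) = M/7
V(Z) = 3*Z
T(D, l) = 2*l
18861/(((c(2)*V(-3))*T(0, 2))) = 18861/(((((⅐)*2)*(3*(-3)))*(2*2))) = 18861/((((2/7)*(-9))*4)) = 18861/((-18/7*4)) = 18861/(-72/7) = 18861*(-7/72) = -44009/24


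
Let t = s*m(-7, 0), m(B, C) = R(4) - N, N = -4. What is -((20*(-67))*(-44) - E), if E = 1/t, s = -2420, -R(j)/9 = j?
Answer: -4565862399/77440 ≈ -58960.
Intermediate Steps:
R(j) = -9*j
m(B, C) = -32 (m(B, C) = -9*4 - 1*(-4) = -36 + 4 = -32)
t = 77440 (t = -2420*(-32) = 77440)
E = 1/77440 ≈ 1.2913e-5
-((20*(-67))*(-44) - E) = -((20*(-67))*(-44) - 1*1/77440) = -(-1340*(-44) - 1/77440) = -(58960 - 1/77440) = -1*4565862399/77440 = -4565862399/77440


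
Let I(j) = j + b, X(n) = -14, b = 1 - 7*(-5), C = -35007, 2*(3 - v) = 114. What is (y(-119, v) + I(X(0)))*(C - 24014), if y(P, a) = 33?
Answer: -3246155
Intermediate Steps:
v = -54 (v = 3 - ½*114 = 3 - 57 = -54)
b = 36 (b = 1 + 35 = 36)
I(j) = 36 + j (I(j) = j + 36 = 36 + j)
(y(-119, v) + I(X(0)))*(C - 24014) = (33 + (36 - 14))*(-35007 - 24014) = (33 + 22)*(-59021) = 55*(-59021) = -3246155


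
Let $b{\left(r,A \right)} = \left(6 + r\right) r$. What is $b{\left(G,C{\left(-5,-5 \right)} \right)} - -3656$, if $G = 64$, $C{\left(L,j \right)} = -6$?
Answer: $8136$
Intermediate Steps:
$b{\left(r,A \right)} = r \left(6 + r\right)$
$b{\left(G,C{\left(-5,-5 \right)} \right)} - -3656 = 64 \left(6 + 64\right) - -3656 = 64 \cdot 70 + 3656 = 4480 + 3656 = 8136$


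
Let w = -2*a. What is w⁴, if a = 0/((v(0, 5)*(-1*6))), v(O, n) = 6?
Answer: 0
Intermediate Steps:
a = 0 (a = 0/((6*(-1*6))) = 0/((6*(-6))) = 0/(-36) = 0*(-1/36) = 0)
w = 0 (w = -2*0 = 0)
w⁴ = 0⁴ = 0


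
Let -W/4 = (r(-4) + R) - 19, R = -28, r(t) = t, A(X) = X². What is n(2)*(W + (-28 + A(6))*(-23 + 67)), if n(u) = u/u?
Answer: 556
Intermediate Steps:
W = 204 (W = -4*((-4 - 28) - 19) = -4*(-32 - 19) = -4*(-51) = 204)
n(u) = 1
n(2)*(W + (-28 + A(6))*(-23 + 67)) = 1*(204 + (-28 + 6²)*(-23 + 67)) = 1*(204 + (-28 + 36)*44) = 1*(204 + 8*44) = 1*(204 + 352) = 1*556 = 556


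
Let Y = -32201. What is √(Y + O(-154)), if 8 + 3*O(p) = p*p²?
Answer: 5*I*√49985 ≈ 1117.9*I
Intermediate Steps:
O(p) = -8/3 + p³/3 (O(p) = -8/3 + (p*p²)/3 = -8/3 + p³/3)
√(Y + O(-154)) = √(-32201 + (-8/3 + (⅓)*(-154)³)) = √(-32201 + (-8/3 + (⅓)*(-3652264))) = √(-32201 + (-8/3 - 3652264/3)) = √(-32201 - 1217424) = √(-1249625) = 5*I*√49985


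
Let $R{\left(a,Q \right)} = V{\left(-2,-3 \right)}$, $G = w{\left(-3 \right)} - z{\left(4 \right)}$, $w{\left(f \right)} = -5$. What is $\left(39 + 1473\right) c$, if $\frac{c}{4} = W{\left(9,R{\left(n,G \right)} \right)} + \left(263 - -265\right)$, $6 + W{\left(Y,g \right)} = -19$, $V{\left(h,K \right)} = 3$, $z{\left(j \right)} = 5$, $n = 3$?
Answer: $3042144$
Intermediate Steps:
$G = -10$ ($G = -5 - 5 = -10$)
$R{\left(a,Q \right)} = 3$
$W{\left(Y,g \right)} = -25$ ($W{\left(Y,g \right)} = -6 - 19 = -25$)
$c = 2012$ ($c = 4 \left(-25 + \left(263 - -265\right)\right) = 4 \left(-25 + \left(263 + 265\right)\right) = 4 \left(-25 + 528\right) = 4 \cdot 503 = 2012$)
$\left(39 + 1473\right) c = \left(39 + 1473\right) 2012 = 1512 \cdot 2012 = 3042144$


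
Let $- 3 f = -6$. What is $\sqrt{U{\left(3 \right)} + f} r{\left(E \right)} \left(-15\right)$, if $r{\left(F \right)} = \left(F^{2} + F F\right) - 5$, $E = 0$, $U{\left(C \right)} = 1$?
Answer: $75 \sqrt{3} \approx 129.9$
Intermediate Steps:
$f = 2$ ($f = \left(- \frac{1}{3}\right) \left(-6\right) = 2$)
$r{\left(F \right)} = -5 + 2 F^{2}$ ($r{\left(F \right)} = \left(F^{2} + F^{2}\right) - 5 = 2 F^{2} - 5 = -5 + 2 F^{2}$)
$\sqrt{U{\left(3 \right)} + f} r{\left(E \right)} \left(-15\right) = \sqrt{1 + 2} \left(-5 + 2 \cdot 0^{2}\right) \left(-15\right) = \sqrt{3} \left(-5 + 2 \cdot 0\right) \left(-15\right) = \sqrt{3} \left(-5 + 0\right) \left(-15\right) = \sqrt{3} \left(-5\right) \left(-15\right) = - 5 \sqrt{3} \left(-15\right) = 75 \sqrt{3}$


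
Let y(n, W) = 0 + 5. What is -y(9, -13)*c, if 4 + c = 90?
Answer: -430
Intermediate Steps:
c = 86 (c = -4 + 90 = 86)
y(n, W) = 5
-y(9, -13)*c = -5*86 = -1*430 = -430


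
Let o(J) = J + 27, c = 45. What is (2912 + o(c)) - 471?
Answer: 2513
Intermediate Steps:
o(J) = 27 + J
(2912 + o(c)) - 471 = (2912 + (27 + 45)) - 471 = (2912 + 72) - 471 = 2984 - 471 = 2513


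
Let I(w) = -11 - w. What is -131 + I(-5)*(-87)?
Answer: 391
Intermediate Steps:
-131 + I(-5)*(-87) = -131 + (-11 - 1*(-5))*(-87) = -131 + (-11 + 5)*(-87) = -131 - 6*(-87) = -131 + 522 = 391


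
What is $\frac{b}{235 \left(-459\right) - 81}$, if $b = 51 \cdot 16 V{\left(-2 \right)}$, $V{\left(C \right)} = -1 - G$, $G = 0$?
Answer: $\frac{136}{17991} \approx 0.0075593$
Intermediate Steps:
$V{\left(C \right)} = -1$ ($V{\left(C \right)} = -1 - 0 = -1 + 0 = -1$)
$b = -816$ ($b = 51 \cdot 16 \left(-1\right) = 816 \left(-1\right) = -816$)
$\frac{b}{235 \left(-459\right) - 81} = - \frac{816}{235 \left(-459\right) - 81} = - \frac{816}{-107865 - 81} = - \frac{816}{-107946} = \left(-816\right) \left(- \frac{1}{107946}\right) = \frac{136}{17991}$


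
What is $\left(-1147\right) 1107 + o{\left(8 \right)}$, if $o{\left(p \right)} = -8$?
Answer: $-1269737$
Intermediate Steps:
$\left(-1147\right) 1107 + o{\left(8 \right)} = \left(-1147\right) 1107 - 8 = -1269729 - 8 = -1269737$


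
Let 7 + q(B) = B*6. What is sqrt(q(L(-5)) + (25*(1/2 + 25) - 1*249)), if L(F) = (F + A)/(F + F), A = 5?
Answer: sqrt(1526)/2 ≈ 19.532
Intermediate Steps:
L(F) = (5 + F)/(2*F) (L(F) = (F + 5)/(F + F) = (5 + F)/((2*F)) = (5 + F)*(1/(2*F)) = (5 + F)/(2*F))
q(B) = -7 + 6*B (q(B) = -7 + B*6 = -7 + 6*B)
sqrt(q(L(-5)) + (25*(1/2 + 25) - 1*249)) = sqrt((-7 + 6*((1/2)*(5 - 5)/(-5))) + (25*(1/2 + 25) - 1*249)) = sqrt((-7 + 6*((1/2)*(-1/5)*0)) + (25*(1/2 + 25) - 249)) = sqrt((-7 + 6*0) + (25*(51/2) - 249)) = sqrt((-7 + 0) + (1275/2 - 249)) = sqrt(-7 + 777/2) = sqrt(763/2) = sqrt(1526)/2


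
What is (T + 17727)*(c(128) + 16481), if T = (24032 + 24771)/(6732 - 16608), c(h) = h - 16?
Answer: 968052484019/3292 ≈ 2.9406e+8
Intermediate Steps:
c(h) = -16 + h
T = -48803/9876 (T = 48803/(-9876) = 48803*(-1/9876) = -48803/9876 ≈ -4.9416)
(T + 17727)*(c(128) + 16481) = (-48803/9876 + 17727)*((-16 + 128) + 16481) = 175023049*(112 + 16481)/9876 = (175023049/9876)*16593 = 968052484019/3292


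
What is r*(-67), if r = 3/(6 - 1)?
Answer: -201/5 ≈ -40.200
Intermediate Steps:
r = ⅗ (r = 3/5 = (⅕)*3 = ⅗ ≈ 0.60000)
r*(-67) = (⅗)*(-67) = -201/5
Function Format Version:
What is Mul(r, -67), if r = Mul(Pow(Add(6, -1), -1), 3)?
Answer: Rational(-201, 5) ≈ -40.200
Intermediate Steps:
r = Rational(3, 5) (r = Mul(Pow(5, -1), 3) = Mul(Rational(1, 5), 3) = Rational(3, 5) ≈ 0.60000)
Mul(r, -67) = Mul(Rational(3, 5), -67) = Rational(-201, 5)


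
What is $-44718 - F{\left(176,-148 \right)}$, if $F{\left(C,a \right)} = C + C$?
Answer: $-45070$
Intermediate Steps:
$F{\left(C,a \right)} = 2 C$
$-44718 - F{\left(176,-148 \right)} = -44718 - 2 \cdot 176 = -44718 - 352 = -45070$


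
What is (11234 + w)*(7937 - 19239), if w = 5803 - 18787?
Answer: 19778500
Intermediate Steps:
w = -12984
(11234 + w)*(7937 - 19239) = (11234 - 12984)*(7937 - 19239) = -1750*(-11302) = 19778500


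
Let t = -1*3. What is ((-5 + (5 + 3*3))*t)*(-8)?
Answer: 216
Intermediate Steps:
t = -3
((-5 + (5 + 3*3))*t)*(-8) = ((-5 + (5 + 3*3))*(-3))*(-8) = ((-5 + (5 + 9))*(-3))*(-8) = ((-5 + 14)*(-3))*(-8) = (9*(-3))*(-8) = -27*(-8) = 216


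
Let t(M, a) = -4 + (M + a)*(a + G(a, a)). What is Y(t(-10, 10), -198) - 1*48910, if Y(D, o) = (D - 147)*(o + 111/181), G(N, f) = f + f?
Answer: -3457933/181 ≈ -19105.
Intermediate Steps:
G(N, f) = 2*f
t(M, a) = -4 + 3*a*(M + a) (t(M, a) = -4 + (M + a)*(a + 2*a) = -4 + (M + a)*(3*a) = -4 + 3*a*(M + a))
Y(D, o) = (-147 + D)*(111/181 + o) (Y(D, o) = (-147 + D)*(o + 111*(1/181)) = (-147 + D)*(o + 111/181) = (-147 + D)*(111/181 + o))
Y(t(-10, 10), -198) - 1*48910 = (-16317/181 - 147*(-198) + 111*(-4 + 3*10² + 3*(-10)*10)/181 + (-4 + 3*10² + 3*(-10)*10)*(-198)) - 1*48910 = (-16317/181 + 29106 + 111*(-4 + 3*100 - 300)/181 + (-4 + 3*100 - 300)*(-198)) - 48910 = (-16317/181 + 29106 + 111*(-4 + 300 - 300)/181 + (-4 + 300 - 300)*(-198)) - 48910 = (-16317/181 + 29106 + (111/181)*(-4) - 4*(-198)) - 48910 = (-16317/181 + 29106 - 444/181 + 792) - 48910 = 5394777/181 - 48910 = -3457933/181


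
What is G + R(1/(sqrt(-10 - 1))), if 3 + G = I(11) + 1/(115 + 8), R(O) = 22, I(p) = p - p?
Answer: 2338/123 ≈ 19.008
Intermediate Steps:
I(p) = 0
G = -368/123 (G = -3 + (0 + 1/(115 + 8)) = -3 + (0 + 1/123) = -3 + 1/123 = -368/123 ≈ -2.9919)
G + R(1/(sqrt(-10 - 1))) = -368/123 + 22 = 2338/123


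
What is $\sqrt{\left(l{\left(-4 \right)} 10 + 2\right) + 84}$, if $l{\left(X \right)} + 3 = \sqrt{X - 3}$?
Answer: $\sqrt{56 + 10 i \sqrt{7}} \approx 7.679 + 1.7227 i$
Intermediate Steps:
$l{\left(X \right)} = -3 + \sqrt{-3 + X}$ ($l{\left(X \right)} = -3 + \sqrt{X - 3} = -3 + \sqrt{-3 + X}$)
$\sqrt{\left(l{\left(-4 \right)} 10 + 2\right) + 84} = \sqrt{\left(\left(-3 + \sqrt{-3 - 4}\right) 10 + 2\right) + 84} = \sqrt{\left(\left(-3 + \sqrt{-7}\right) 10 + 2\right) + 84} = \sqrt{\left(\left(-3 + i \sqrt{7}\right) 10 + 2\right) + 84} = \sqrt{\left(\left(-30 + 10 i \sqrt{7}\right) + 2\right) + 84} = \sqrt{\left(-28 + 10 i \sqrt{7}\right) + 84} = \sqrt{56 + 10 i \sqrt{7}}$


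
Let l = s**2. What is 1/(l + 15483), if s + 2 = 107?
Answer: 1/26508 ≈ 3.7724e-5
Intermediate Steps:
s = 105 (s = -2 + 107 = 105)
l = 11025 (l = 105**2 = 11025)
1/(l + 15483) = 1/(11025 + 15483) = 1/26508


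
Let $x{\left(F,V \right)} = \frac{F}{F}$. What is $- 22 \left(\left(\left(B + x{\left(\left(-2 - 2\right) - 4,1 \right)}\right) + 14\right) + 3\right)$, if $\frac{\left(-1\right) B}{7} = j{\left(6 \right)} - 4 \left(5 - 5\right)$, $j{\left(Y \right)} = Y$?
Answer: $528$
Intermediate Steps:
$x{\left(F,V \right)} = 1$
$B = -42$ ($B = - 7 \left(6 - 4 \left(5 - 5\right)\right) = - 7 \left(6 - 0\right) = - 7 \left(6 + 0\right) = \left(-7\right) 6 = -42$)
$- 22 \left(\left(\left(B + x{\left(\left(-2 - 2\right) - 4,1 \right)}\right) + 14\right) + 3\right) = - 22 \left(\left(\left(-42 + 1\right) + 14\right) + 3\right) = - 22 \left(\left(-41 + 14\right) + 3\right) = - 22 \left(-27 + 3\right) = \left(-22\right) \left(-24\right) = 528$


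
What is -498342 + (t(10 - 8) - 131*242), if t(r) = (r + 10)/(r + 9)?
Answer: -5830472/11 ≈ -5.3004e+5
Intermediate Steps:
t(r) = (10 + r)/(9 + r)
-498342 + (t(10 - 8) - 131*242) = -498342 + ((10 + (10 - 8))/(9 + (10 - 8)) - 131*242) = -498342 + ((10 + 2)/(9 + 2) - 31702) = -498342 + (12/11 - 31702) = -498342 - 348710/11 = -5830472/11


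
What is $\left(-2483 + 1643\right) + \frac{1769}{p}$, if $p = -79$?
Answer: $- \frac{68129}{79} \approx -862.39$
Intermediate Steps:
$\left(-2483 + 1643\right) + \frac{1769}{p} = \left(-2483 + 1643\right) + \frac{1769}{-79} = -840 + 1769 \left(- \frac{1}{79}\right) = -840 - \frac{1769}{79} = - \frac{68129}{79}$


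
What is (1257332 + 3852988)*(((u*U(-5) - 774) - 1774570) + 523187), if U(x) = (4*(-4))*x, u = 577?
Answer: -6163030589040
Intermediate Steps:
U(x) = -16*x
(1257332 + 3852988)*(((u*U(-5) - 774) - 1774570) + 523187) = (1257332 + 3852988)*(((577*(-16*(-5)) - 774) - 1774570) + 523187) = 5110320*(((577*80 - 774) - 1774570) + 523187) = 5110320*(((46160 - 774) - 1774570) + 523187) = 5110320*((45386 - 1774570) + 523187) = 5110320*(-1729184 + 523187) = 5110320*(-1205997) = -6163030589040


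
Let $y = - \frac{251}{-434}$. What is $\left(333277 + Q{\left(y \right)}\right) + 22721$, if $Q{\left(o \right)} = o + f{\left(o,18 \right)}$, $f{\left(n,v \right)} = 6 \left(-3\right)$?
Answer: $\frac{154495571}{434} \approx 3.5598 \cdot 10^{5}$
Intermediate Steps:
$y = \frac{251}{434}$ ($y = \left(-251\right) \left(- \frac{1}{434}\right) = \frac{251}{434} \approx 0.57834$)
$f{\left(n,v \right)} = -18$
$Q{\left(o \right)} = -18 + o$ ($Q{\left(o \right)} = o - 18 = -18 + o$)
$\left(333277 + Q{\left(y \right)}\right) + 22721 = \left(333277 + \left(-18 + \frac{251}{434}\right)\right) + 22721 = \left(333277 - \frac{7561}{434}\right) + 22721 = \frac{144634657}{434} + 22721 = \frac{154495571}{434}$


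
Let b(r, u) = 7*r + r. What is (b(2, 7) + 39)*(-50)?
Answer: -2750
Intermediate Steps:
b(r, u) = 8*r
(b(2, 7) + 39)*(-50) = (8*2 + 39)*(-50) = (16 + 39)*(-50) = 55*(-50) = -2750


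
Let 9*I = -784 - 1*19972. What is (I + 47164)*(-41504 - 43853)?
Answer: -34460328040/9 ≈ -3.8289e+9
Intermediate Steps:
I = -20756/9 (I = (-784 - 1*19972)/9 = (-784 - 19972)/9 = (⅑)*(-20756) = -20756/9 ≈ -2306.2)
(I + 47164)*(-41504 - 43853) = (-20756/9 + 47164)*(-41504 - 43853) = (403720/9)*(-85357) = -34460328040/9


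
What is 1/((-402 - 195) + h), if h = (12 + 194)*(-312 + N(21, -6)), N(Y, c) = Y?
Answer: -1/60543 ≈ -1.6517e-5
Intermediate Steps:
h = -59946 (h = (12 + 194)*(-312 + 21) = 206*(-291) = -59946)
1/((-402 - 195) + h) = 1/((-402 - 195) - 59946) = 1/(-597 - 59946) = 1/(-60543) = -1/60543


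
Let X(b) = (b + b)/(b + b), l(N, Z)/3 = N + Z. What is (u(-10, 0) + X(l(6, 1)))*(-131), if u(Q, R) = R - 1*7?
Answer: 786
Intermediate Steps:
u(Q, R) = -7 + R (u(Q, R) = R - 7 = -7 + R)
l(N, Z) = 3*N + 3*Z (l(N, Z) = 3*(N + Z) = 3*N + 3*Z)
X(b) = 1 (X(b) = (2*b)/((2*b)) = (2*b)*(1/(2*b)) = 1)
(u(-10, 0) + X(l(6, 1)))*(-131) = ((-7 + 0) + 1)*(-131) = (-7 + 1)*(-131) = -6*(-131) = 786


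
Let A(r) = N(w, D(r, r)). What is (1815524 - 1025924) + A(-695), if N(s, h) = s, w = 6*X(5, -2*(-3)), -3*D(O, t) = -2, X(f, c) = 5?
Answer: 789630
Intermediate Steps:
D(O, t) = 2/3 (D(O, t) = -1/3*(-2) = 2/3)
w = 30 (w = 6*5 = 30)
A(r) = 30
(1815524 - 1025924) + A(-695) = (1815524 - 1025924) + 30 = 789600 + 30 = 789630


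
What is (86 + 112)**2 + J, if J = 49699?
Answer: 88903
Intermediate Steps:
(86 + 112)**2 + J = (86 + 112)**2 + 49699 = 198**2 + 49699 = 39204 + 49699 = 88903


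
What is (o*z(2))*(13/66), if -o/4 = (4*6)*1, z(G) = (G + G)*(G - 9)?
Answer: 5824/11 ≈ 529.45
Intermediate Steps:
z(G) = 2*G*(-9 + G) (z(G) = (2*G)*(-9 + G) = 2*G*(-9 + G))
o = -96 (o = -4*4*6 = -96 ≈ -96.000)
(o*z(2))*(13/66) = (-192*2*(-9 + 2))*(13/66) = (-192*2*(-7))*(13*(1/66)) = -96*(-28)*(13/66) = 2688*(13/66) = 5824/11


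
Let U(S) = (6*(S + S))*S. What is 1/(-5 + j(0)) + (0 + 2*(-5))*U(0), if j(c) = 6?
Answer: 1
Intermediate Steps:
U(S) = 12*S**2 (U(S) = (6*(2*S))*S = (12*S)*S = 12*S**2)
1/(-5 + j(0)) + (0 + 2*(-5))*U(0) = 1/(-5 + 6) + (0 + 2*(-5))*(12*0**2) = 1/1 + (0 - 10)*(12*0) = 1 - 10*0 = 1 + 0 = 1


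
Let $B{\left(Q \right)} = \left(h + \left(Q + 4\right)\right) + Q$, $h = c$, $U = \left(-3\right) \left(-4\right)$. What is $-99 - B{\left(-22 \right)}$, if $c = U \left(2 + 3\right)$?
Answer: $-119$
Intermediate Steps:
$U = 12$
$c = 60$ ($c = 12 \left(2 + 3\right) = 12 \cdot 5 = 60$)
$h = 60$
$B{\left(Q \right)} = 64 + 2 Q$ ($B{\left(Q \right)} = \left(60 + \left(Q + 4\right)\right) + Q = \left(60 + \left(4 + Q\right)\right) + Q = \left(64 + Q\right) + Q = 64 + 2 Q$)
$-99 - B{\left(-22 \right)} = -99 - \left(64 + 2 \left(-22\right)\right) = -99 - \left(64 - 44\right) = -99 - 20 = -119$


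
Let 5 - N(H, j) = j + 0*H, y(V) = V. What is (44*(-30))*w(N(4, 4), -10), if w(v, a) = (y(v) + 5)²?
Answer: -47520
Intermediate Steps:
N(H, j) = 5 - j (N(H, j) = 5 - (j + 0*H) = 5 - (j + 0) = 5 - j)
w(v, a) = (5 + v)² (w(v, a) = (v + 5)² = (5 + v)²)
(44*(-30))*w(N(4, 4), -10) = (44*(-30))*(5 + (5 - 1*4))² = -1320*(5 + (5 - 4))² = -1320*(5 + 1)² = -1320*6² = -1320*36 = -47520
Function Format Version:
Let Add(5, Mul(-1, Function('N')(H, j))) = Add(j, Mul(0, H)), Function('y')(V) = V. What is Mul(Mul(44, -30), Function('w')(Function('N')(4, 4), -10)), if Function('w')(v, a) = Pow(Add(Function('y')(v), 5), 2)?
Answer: -47520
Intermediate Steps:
Function('N')(H, j) = Add(5, Mul(-1, j)) (Function('N')(H, j) = Add(5, Mul(-1, Add(j, Mul(0, H)))) = Add(5, Mul(-1, Add(j, 0))) = Add(5, Mul(-1, j)))
Function('w')(v, a) = Pow(Add(5, v), 2) (Function('w')(v, a) = Pow(Add(v, 5), 2) = Pow(Add(5, v), 2))
Mul(Mul(44, -30), Function('w')(Function('N')(4, 4), -10)) = Mul(Mul(44, -30), Pow(Add(5, Add(5, Mul(-1, 4))), 2)) = Mul(-1320, Pow(Add(5, Add(5, -4)), 2)) = Mul(-1320, Pow(Add(5, 1), 2)) = Mul(-1320, Pow(6, 2)) = Mul(-1320, 36) = -47520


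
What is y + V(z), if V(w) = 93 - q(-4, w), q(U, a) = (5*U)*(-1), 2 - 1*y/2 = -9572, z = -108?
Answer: 19221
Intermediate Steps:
y = 19148 (y = 4 - 2*(-9572) = 4 + 19144 = 19148)
q(U, a) = -5*U
V(w) = 73 (V(w) = 93 - (-5)*(-4) = 93 - 1*20 = 93 - 20 = 73)
y + V(z) = 19148 + 73 = 19221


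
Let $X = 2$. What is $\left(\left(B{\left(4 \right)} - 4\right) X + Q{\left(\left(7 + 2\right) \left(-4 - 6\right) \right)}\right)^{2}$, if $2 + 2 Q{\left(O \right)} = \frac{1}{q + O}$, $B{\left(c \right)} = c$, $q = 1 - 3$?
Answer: $\frac{34225}{33856} \approx 1.0109$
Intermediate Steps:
$q = -2$ ($q = 1 - 3 = -2$)
$Q{\left(O \right)} = -1 + \frac{1}{2 \left(-2 + O\right)}$
$\left(\left(B{\left(4 \right)} - 4\right) X + Q{\left(\left(7 + 2\right) \left(-4 - 6\right) \right)}\right)^{2} = \left(\left(4 - 4\right) 2 + \frac{\frac{5}{2} - \left(7 + 2\right) \left(-4 - 6\right)}{-2 + \left(7 + 2\right) \left(-4 - 6\right)}\right)^{2} = \left(0 \cdot 2 + \frac{\frac{5}{2} - 9 \left(-10\right)}{-2 + 9 \left(-10\right)}\right)^{2} = \left(0 + \frac{\frac{5}{2} - -90}{-2 - 90}\right)^{2} = \left(0 + \frac{\frac{5}{2} + 90}{-92}\right)^{2} = \left(0 - \frac{185}{184}\right)^{2} = \left(- \frac{185}{184}\right)^{2} = \frac{34225}{33856}$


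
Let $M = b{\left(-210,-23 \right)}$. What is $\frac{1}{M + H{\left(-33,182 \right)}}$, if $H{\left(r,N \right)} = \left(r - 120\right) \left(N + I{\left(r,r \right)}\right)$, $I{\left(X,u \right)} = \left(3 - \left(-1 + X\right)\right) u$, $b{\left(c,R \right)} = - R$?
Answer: $\frac{1}{158990} \approx 6.2897 \cdot 10^{-6}$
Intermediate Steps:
$I{\left(X,u \right)} = u \left(4 - X\right)$ ($I{\left(X,u \right)} = \left(4 - X\right) u = u \left(4 - X\right)$)
$H{\left(r,N \right)} = \left(-120 + r\right) \left(N + r \left(4 - r\right)\right)$ ($H{\left(r,N \right)} = \left(r - 120\right) \left(N + r \left(4 - r\right)\right) = \left(-120 + r\right) \left(N + r \left(4 - r\right)\right)$)
$M = 23$ ($M = \left(-1\right) \left(-23\right) = 23$)
$\frac{1}{M + H{\left(-33,182 \right)}} = \frac{1}{23 - \left(-23931 - 135036\right)} = \frac{1}{23 - -158967} = \frac{1}{23 + \left(35937 + 15840 - 21840 + 135036 - 6006\right)} = \frac{1}{23 + 158967} = \frac{1}{158990}$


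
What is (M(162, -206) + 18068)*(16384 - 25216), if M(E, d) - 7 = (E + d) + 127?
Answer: -160371456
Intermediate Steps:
M(E, d) = 134 + E + d (M(E, d) = 7 + ((E + d) + 127) = 7 + (127 + E + d) = 134 + E + d)
(M(162, -206) + 18068)*(16384 - 25216) = ((134 + 162 - 206) + 18068)*(16384 - 25216) = (90 + 18068)*(-8832) = 18158*(-8832) = -160371456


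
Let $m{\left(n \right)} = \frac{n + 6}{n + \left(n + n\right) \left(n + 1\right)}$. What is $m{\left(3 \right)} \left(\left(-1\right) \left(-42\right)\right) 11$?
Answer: $154$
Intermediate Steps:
$m{\left(n \right)} = \frac{6 + n}{n + 2 n \left(1 + n\right)}$
$m{\left(3 \right)} \left(\left(-1\right) \left(-42\right)\right) 11 = \frac{6 + 3}{3 \left(3 + 2 \cdot 3\right)} \left(\left(-1\right) \left(-42\right)\right) 11 = \frac{1}{3} \frac{1}{3 + 6} \cdot 9 \cdot 42 \cdot 11 = \frac{1}{3} \cdot \frac{1}{9} \cdot 9 \cdot 42 \cdot 11 = \frac{1}{3} \cdot 42 \cdot 11 = 14 \cdot 11 = 154$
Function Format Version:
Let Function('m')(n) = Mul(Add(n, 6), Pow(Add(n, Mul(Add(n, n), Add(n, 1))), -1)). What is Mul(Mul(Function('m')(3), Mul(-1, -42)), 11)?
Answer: 154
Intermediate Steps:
Function('m')(n) = Mul(Pow(Add(n, Mul(2, n, Add(1, n))), -1), Add(6, n)) (Function('m')(n) = Mul(Add(6, n), Pow(Add(n, Mul(Mul(2, n), Add(1, n))), -1)) = Mul(Add(6, n), Pow(Add(n, Mul(2, n, Add(1, n))), -1)) = Mul(Pow(Add(n, Mul(2, n, Add(1, n))), -1), Add(6, n)))
Mul(Mul(Function('m')(3), Mul(-1, -42)), 11) = Mul(Mul(Mul(Pow(3, -1), Pow(Add(3, Mul(2, 3)), -1), Add(6, 3)), Mul(-1, -42)), 11) = Mul(Mul(Mul(Rational(1, 3), Pow(Add(3, 6), -1), 9), 42), 11) = Mul(Mul(Mul(Rational(1, 3), Pow(9, -1), 9), 42), 11) = Mul(Mul(Mul(Rational(1, 3), Rational(1, 9), 9), 42), 11) = Mul(Mul(Rational(1, 3), 42), 11) = Mul(14, 11) = 154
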